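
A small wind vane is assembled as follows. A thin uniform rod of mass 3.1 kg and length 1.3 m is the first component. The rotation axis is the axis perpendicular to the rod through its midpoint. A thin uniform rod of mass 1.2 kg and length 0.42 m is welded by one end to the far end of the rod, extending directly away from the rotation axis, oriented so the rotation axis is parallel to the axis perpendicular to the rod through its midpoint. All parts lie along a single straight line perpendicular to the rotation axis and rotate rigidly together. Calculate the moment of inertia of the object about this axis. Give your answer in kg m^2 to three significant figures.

Thin rod: I_cm = (1/12)ML² = (1/12)(3.1)(1.3)² = 0.43658 kg m^2; axis through the centre, so I = 0.43658 kg m^2.
Thin rod: I_cm = (1/12)ML² = (1/12)(1.2)(0.42)² = 0.01764 kg m^2; centre at d = 0.65 + 0.21 = 0.86 m, so the parallel axis theorem gives I = 0.01764 + (1.2)(0.86)² = 0.90516 kg m^2.
Total I = 0.43658 + 0.90516 = 1.3417 kg m^2.

1.34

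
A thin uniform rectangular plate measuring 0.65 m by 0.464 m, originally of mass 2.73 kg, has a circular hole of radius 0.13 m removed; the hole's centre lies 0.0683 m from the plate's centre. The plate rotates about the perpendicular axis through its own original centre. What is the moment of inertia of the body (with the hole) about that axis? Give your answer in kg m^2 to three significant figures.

0.139

Unpierced body about its centre: I₀ = (1/12)M(a²+b²) = (1/12)(2.73)[(0.65)² + (0.464)²] = 0.1451 kg m^2.
The removed disk has mass m = M·πr²/(ab) = (2.73)·π(0.13)²/(0.65·0.464) = 0.48058 kg (same uniform areal density).
Its moment of inertia about the rotation axis (parallel-axis theorem): I_hole = (1/2)mr² + md² = (1/2)(0.48058)(0.13)² + (0.48058)(0.0683)² = 0.0063028 kg m^2.
Treating the hole as negative mass, I = I₀ − I_hole = 0.1451 − 0.0063028 = 0.1388 kg m^2.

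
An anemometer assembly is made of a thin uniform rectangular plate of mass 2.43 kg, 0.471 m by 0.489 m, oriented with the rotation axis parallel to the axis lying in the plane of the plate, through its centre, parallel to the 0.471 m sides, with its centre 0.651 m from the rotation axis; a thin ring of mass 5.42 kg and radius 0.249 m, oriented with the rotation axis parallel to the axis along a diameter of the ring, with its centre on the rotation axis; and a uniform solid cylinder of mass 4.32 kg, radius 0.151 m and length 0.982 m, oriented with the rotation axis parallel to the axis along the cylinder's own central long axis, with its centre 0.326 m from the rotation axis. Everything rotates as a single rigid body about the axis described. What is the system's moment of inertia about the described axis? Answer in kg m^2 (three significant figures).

Rectangular plate: I_cm = (1/12)Mb² = (1/12)(2.43)(0.489)² = 0.048422 kg m^2; centre at d = 0.651 m, so the parallel axis theorem gives I = 0.048422 + (2.43)(0.651)² = 1.0783 kg m^2.
Thin ring: I_cm = (1/2)MR² = (1/2)(5.42)(0.249)² = 0.16802 kg m^2; axis through the centre, so I = 0.16802 kg m^2.
Solid cylinder: I_cm = (1/2)MR² = (1/2)(4.32)(0.151)² = 0.04925 kg m^2; centre at d = 0.326 m, so the parallel axis theorem gives I = 0.04925 + (4.32)(0.326)² = 0.50836 kg m^2.
Total I = 1.0783 + 0.16802 + 0.50836 = 1.7546 kg m^2.

1.75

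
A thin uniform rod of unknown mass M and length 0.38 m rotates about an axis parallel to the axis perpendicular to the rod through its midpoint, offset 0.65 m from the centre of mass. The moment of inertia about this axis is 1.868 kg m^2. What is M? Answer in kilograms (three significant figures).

4.30

I = I_cm + Md² = (1/12)ML² + Md² = M·[0.0833333·(0.38)² + (0.65)²] = M·0.43453.
So M = 1.868 / 0.43453 = 4.2989 kg.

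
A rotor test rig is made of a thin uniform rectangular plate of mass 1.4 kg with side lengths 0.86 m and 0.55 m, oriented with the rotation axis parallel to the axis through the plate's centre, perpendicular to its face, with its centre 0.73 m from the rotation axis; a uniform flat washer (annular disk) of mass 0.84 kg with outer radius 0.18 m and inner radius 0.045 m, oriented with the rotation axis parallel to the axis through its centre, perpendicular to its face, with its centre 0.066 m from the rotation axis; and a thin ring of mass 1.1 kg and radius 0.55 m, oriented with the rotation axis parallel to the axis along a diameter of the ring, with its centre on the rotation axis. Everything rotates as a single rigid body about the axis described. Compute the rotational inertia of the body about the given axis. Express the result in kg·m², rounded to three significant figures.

1.05

Rectangular plate: I_cm = (1/12)M(a²+b²) = (1/12)(1.4)[(0.86)² + (0.55)²] = 0.12158 kg·m²; centre at d = 0.73 m, so the parallel axis theorem gives I = 0.12158 + (1.4)(0.73)² = 0.86764 kg·m².
Annular disk: I_cm = (1/2)M(R²+r²) = (1/2)(0.84)[(0.18)² + (0.045)²] = 0.014458 kg·m²; centre at d = 0.066 m, so the parallel axis theorem gives I = 0.014458 + (0.84)(0.066)² = 0.018118 kg·m².
Thin ring: I_cm = (1/2)MR² = (1/2)(1.1)(0.55)² = 0.16638 kg·m²; axis through the centre, so I = 0.16638 kg·m².
Total I = 0.86764 + 0.018118 + 0.16638 = 1.0521 kg·m².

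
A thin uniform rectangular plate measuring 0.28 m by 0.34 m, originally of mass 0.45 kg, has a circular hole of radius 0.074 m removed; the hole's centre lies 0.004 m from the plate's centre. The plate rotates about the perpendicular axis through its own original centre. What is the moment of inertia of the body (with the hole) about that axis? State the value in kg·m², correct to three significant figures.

0.00705

Unpierced body about its centre: I₀ = (1/12)M(a²+b²) = (1/12)(0.45)[(0.28)² + (0.34)²] = 0.007275 kg·m².
The removed disk has mass m = M·πr²/(ab) = (0.45)·π(0.074)²/(0.28·0.34) = 0.081318 kg (same uniform areal density).
Its moment of inertia about the rotation axis (parallel-axis theorem): I_hole = (1/2)mr² + md² = (1/2)(0.081318)(0.074)² + (0.081318)(0.004)² = 0.00022395 kg·m².
Treating the hole as negative mass, I = I₀ − I_hole = 0.007275 − 0.00022395 = 0.007051 kg·m².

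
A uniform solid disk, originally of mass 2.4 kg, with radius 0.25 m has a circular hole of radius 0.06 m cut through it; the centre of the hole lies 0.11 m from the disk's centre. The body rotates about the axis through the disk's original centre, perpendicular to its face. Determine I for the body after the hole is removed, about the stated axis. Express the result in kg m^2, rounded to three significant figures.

0.0731

Unpierced body about its centre: I₀ = (1/2)MR² = (1/2)(2.4)(0.25)² = 0.075 kg m^2.
The removed disk has mass m = M·(r/R)² = (2.4)(0.06/0.25)² = 0.13824 kg (same uniform areal density).
Its moment of inertia about the rotation axis (parallel-axis theorem): I_hole = (1/2)mr² + md² = (1/2)(0.13824)(0.06)² + (0.13824)(0.11)² = 0.0019215 kg m^2.
Treating the hole as negative mass, I = I₀ − I_hole = 0.075 − 0.0019215 = 0.073078 kg m^2.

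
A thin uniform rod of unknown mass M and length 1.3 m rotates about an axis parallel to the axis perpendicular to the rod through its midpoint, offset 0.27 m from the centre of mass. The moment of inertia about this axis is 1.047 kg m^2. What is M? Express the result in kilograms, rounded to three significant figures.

I = I_cm + Md² = (1/12)ML² + Md² = M·[0.0833333·(1.3)² + (0.27)²] = M·0.21373.
So M = 1.047 / 0.21373 = 4.8986 kg.

4.90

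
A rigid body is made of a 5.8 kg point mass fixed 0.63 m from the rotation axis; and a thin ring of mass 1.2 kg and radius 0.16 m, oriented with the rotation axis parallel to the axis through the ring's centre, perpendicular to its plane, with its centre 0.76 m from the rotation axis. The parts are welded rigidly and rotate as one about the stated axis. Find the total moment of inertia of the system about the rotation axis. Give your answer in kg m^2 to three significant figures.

3.03

Point mass: I_cm = 0; centre at d = 0.63 m, so I = I_cm + Md² gives I = 0 + (5.8)(0.63)² = 2.302 kg m^2.
Thin ring: I_cm = MR² = (1.2)(0.16)² = 0.03072 kg m^2; centre at d = 0.76 m, so I = I_cm + Md² gives I = 0.03072 + (1.2)(0.76)² = 0.72384 kg m^2.
Total I = 2.302 + 0.72384 = 3.0259 kg m^2.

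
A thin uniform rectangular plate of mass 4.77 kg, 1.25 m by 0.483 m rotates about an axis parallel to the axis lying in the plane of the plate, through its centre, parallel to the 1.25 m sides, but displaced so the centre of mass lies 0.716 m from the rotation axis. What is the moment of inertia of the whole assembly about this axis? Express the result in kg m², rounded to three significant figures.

2.54

I_cm = (1/12)Mb² = (1/12)(4.77)(0.483)² = 0.092732 kg m²; centre at d = 0.716 m, so I = I_cm + Md² gives I = 0.092732 + (4.77)(0.716)² = 2.5381 kg m².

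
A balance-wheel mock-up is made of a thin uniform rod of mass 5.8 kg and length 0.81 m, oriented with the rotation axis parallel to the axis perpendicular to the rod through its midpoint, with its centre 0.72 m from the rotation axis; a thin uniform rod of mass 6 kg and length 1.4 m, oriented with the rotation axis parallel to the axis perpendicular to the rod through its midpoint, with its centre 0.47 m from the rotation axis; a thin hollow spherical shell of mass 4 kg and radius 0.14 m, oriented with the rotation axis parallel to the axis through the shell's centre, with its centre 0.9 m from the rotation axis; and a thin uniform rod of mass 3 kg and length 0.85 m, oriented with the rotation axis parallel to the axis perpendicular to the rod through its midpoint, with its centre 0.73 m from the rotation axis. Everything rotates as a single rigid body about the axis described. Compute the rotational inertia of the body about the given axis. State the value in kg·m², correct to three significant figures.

10.7

Thin rod: I_cm = (1/12)ML² = (1/12)(5.8)(0.81)² = 0.31712 kg·m²; centre at d = 0.72 m, so I = I_cm + Md² gives I = 0.31712 + (5.8)(0.72)² = 3.3238 kg·m².
Thin rod: I_cm = (1/12)ML² = (1/12)(6)(1.4)² = 0.98 kg·m²; centre at d = 0.47 m, so I = I_cm + Md² gives I = 0.98 + (6)(0.47)² = 2.3054 kg·m².
Spherical shell: I_cm = (2/3)MR² = (2/3)(4)(0.14)² = 0.052267 kg·m²; centre at d = 0.9 m, so I = I_cm + Md² gives I = 0.052267 + (4)(0.9)² = 3.2923 kg·m².
Thin rod: I_cm = (1/12)ML² = (1/12)(3)(0.85)² = 0.18062 kg·m²; centre at d = 0.73 m, so I = I_cm + Md² gives I = 0.18062 + (3)(0.73)² = 1.7793 kg·m².
Total I = 3.3238 + 2.3054 + 3.2923 + 1.7793 = 10.701 kg·m².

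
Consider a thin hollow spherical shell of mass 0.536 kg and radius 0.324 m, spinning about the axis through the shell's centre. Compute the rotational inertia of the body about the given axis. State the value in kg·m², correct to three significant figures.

0.0375

I_cm = (2/3)MR² = (2/3)(0.536)(0.324)² = 0.037511 kg·m²; axis through the centre, so I = 0.037511 kg·m².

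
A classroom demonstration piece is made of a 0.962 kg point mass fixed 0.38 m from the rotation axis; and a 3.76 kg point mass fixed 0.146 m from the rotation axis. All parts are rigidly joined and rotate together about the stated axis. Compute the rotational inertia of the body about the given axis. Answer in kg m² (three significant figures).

Point mass: I_cm = 0; centre at d = 0.38 m, so I = I_cm + Md² gives I = 0 + (0.962)(0.38)² = 0.13891 kg m².
Point mass: I_cm = 0; centre at d = 0.146 m, so I = I_cm + Md² gives I = 0 + (3.76)(0.146)² = 0.080148 kg m².
Total I = 0.13891 + 0.080148 = 0.21906 kg m².

0.219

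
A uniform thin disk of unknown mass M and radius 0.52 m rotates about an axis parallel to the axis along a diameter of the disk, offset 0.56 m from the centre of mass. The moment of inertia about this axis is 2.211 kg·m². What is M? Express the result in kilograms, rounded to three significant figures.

I = I_cm + Md² = (1/4)MR² + Md² = M·[0.25·(0.52)² + (0.56)²] = M·0.3812.
So M = 2.211 / 0.3812 = 5.8001 kg.

5.80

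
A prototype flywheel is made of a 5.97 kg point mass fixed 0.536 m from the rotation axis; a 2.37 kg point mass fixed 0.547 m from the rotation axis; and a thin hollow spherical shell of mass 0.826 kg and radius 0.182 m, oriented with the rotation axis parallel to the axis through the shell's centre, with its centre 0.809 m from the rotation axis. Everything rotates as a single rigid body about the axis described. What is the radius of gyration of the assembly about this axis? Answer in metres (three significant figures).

Point mass: I_cm = 0; centre at d = 0.536 m, so I = I_cm + Md² gives I = 0 + (5.97)(0.536)² = 1.7152 kg m².
Point mass: I_cm = 0; centre at d = 0.547 m, so I = I_cm + Md² gives I = 0 + (2.37)(0.547)² = 0.70913 kg m².
Spherical shell: I_cm = (2/3)MR² = (2/3)(0.826)(0.182)² = 0.01824 kg m²; centre at d = 0.809 m, so I = I_cm + Md² gives I = 0.01824 + (0.826)(0.809)² = 0.55884 kg m².
Total I = 2.9831 kg m²; total mass M = 9.166 kg.
k = √(I/M) = √(2.9831/9.166) = 0.57049 m.

0.570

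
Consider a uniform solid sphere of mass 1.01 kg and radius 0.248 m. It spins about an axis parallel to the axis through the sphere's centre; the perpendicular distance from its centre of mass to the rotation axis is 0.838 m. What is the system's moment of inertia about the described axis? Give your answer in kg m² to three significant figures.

I_cm = (2/5)MR² = (2/5)(1.01)(0.248)² = 0.024848 kg m²; centre at d = 0.838 m, so the parallel axis theorem gives I = 0.024848 + (1.01)(0.838)² = 0.73411 kg m².

0.734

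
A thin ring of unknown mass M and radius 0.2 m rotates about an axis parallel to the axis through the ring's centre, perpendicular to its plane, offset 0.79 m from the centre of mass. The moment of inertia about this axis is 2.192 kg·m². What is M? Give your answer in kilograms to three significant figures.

I = I_cm + Md² = MR² + Md² = M·[1·(0.2)² + (0.79)²] = M·0.6641.
So M = 2.192 / 0.6641 = 3.3007 kg.

3.30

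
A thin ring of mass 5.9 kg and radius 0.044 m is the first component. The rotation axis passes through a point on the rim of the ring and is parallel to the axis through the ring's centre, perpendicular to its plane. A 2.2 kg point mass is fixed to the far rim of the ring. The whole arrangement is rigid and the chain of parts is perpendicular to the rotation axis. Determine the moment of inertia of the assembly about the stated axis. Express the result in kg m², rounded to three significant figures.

0.0399

Thin ring: I_cm = MR² = (5.9)(0.044)² = 0.011422 kg m²; centre at d = 0.044 m, so I = I_cm + Md² gives I = 0.011422 + (5.9)(0.044)² = 0.022845 kg m².
Point mass: I_cm = 0; centre at d = 0.044 + 0.044 = 0.088 m, so I = I_cm + Md² gives I = 0 + (2.2)(0.088)² = 0.017037 kg m².
Total I = 0.022845 + 0.017037 = 0.039882 kg m².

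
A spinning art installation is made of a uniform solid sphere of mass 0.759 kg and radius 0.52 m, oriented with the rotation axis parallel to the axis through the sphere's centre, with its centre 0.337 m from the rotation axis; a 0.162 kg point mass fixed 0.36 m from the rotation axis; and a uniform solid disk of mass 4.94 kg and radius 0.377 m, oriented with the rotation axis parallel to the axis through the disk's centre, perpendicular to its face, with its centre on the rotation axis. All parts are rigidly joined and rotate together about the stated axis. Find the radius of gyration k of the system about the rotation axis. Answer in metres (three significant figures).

0.304

Solid sphere: I_cm = (2/5)MR² = (2/5)(0.759)(0.52)² = 0.082093 kg m²; centre at d = 0.337 m, so the parallel axis theorem gives I = 0.082093 + (0.759)(0.337)² = 0.16829 kg m².
Point mass: I_cm = 0; centre at d = 0.36 m, so the parallel axis theorem gives I = 0 + (0.162)(0.36)² = 0.020995 kg m².
Solid disk: I_cm = (1/2)MR² = (1/2)(4.94)(0.377)² = 0.35106 kg m²; axis through the centre, so I = 0.35106 kg m².
Total I = 0.54035 kg m²; total mass M = 5.861 kg.
k = √(I/M) = √(0.54035/5.861) = 0.30363 m.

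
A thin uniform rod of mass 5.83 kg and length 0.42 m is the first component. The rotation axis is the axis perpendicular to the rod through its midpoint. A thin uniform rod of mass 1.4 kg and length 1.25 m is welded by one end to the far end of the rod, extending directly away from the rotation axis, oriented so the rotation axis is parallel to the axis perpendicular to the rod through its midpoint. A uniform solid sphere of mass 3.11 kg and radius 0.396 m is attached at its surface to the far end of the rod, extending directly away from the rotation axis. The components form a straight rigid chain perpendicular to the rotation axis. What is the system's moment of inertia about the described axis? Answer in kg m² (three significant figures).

Thin rod: I_cm = (1/12)ML² = (1/12)(5.83)(0.42)² = 0.085701 kg m²; axis through the centre, so I = 0.085701 kg m².
Thin rod: I_cm = (1/12)ML² = (1/12)(1.4)(1.25)² = 0.18229 kg m²; centre at d = 0.21 + 0.625 = 0.835 m, so the parallel axis theorem gives I = 0.18229 + (1.4)(0.835)² = 1.1584 kg m².
Solid sphere: I_cm = (2/5)MR² = (2/5)(3.11)(0.396)² = 0.19508 kg m²; centre at d = 0.21 + 0.625 + 0.625 + 0.396 = 1.856 m, so the parallel axis theorem gives I = 0.19508 + (3.11)(1.856)² = 10.908 kg m².
Total I = 0.085701 + 1.1584 + 10.908 = 12.152 kg m².

12.2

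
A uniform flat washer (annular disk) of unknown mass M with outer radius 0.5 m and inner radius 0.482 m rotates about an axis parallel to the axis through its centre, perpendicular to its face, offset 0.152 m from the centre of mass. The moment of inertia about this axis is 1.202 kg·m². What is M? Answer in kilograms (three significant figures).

I = I_cm + Md² = (1/2)M(R²+r²) + Md² = M·[0.5·[(0.5)² + (0.482)²] + (0.152)²] = M·0.26427.
So M = 1.202 / 0.26427 = 4.5484 kg.

4.55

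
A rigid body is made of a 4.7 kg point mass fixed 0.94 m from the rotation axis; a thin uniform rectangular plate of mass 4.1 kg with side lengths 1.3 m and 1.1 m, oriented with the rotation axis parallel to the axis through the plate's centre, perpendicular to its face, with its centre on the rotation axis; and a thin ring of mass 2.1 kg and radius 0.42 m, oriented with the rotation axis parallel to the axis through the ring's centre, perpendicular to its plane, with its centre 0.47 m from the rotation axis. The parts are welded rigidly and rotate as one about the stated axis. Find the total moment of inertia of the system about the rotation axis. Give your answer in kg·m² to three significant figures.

Point mass: I_cm = 0; centre at d = 0.94 m, so I = I_cm + Md² gives I = 0 + (4.7)(0.94)² = 4.1529 kg·m².
Rectangular plate: I_cm = (1/12)M(a²+b²) = (1/12)(4.1)[(1.3)² + (1.1)²] = 0.99083 kg·m²; axis through the centre, so I = 0.99083 kg·m².
Thin ring: I_cm = MR² = (2.1)(0.42)² = 0.37044 kg·m²; centre at d = 0.47 m, so I = I_cm + Md² gives I = 0.37044 + (2.1)(0.47)² = 0.83433 kg·m².
Total I = 4.1529 + 0.99083 + 0.83433 = 5.9781 kg·m².

5.98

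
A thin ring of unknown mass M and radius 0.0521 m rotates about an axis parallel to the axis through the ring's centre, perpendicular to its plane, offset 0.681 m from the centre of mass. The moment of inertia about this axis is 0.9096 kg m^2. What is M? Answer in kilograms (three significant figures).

1.95

I = I_cm + Md² = MR² + Md² = M·[1·(0.0521)² + (0.681)²] = M·0.46648.
So M = 0.9096 / 0.46648 = 1.9499 kg.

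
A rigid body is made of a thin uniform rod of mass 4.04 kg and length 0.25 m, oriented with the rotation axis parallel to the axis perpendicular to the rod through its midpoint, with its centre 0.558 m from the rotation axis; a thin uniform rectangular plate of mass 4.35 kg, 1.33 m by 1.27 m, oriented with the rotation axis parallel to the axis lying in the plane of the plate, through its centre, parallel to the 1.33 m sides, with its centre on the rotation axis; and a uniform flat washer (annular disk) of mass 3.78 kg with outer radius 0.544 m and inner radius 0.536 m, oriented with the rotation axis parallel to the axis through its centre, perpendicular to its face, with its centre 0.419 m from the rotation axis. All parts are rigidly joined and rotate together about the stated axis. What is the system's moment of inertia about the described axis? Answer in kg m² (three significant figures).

3.63

Thin rod: I_cm = (1/12)ML² = (1/12)(4.04)(0.25)² = 0.021042 kg m²; centre at d = 0.558 m, so I = I_cm + Md² gives I = 0.021042 + (4.04)(0.558)² = 1.279 kg m².
Rectangular plate: I_cm = (1/12)Mb² = (1/12)(4.35)(1.27)² = 0.58468 kg m²; axis through the centre, so I = 0.58468 kg m².
Annular disk: I_cm = (1/2)M(R²+r²) = (1/2)(3.78)[(0.544)² + (0.536)²] = 1.1023 kg m²; centre at d = 0.419 m, so I = I_cm + Md² gives I = 1.1023 + (3.78)(0.419)² = 1.7659 kg m².
Total I = 1.279 + 0.58468 + 1.7659 = 3.6296 kg m².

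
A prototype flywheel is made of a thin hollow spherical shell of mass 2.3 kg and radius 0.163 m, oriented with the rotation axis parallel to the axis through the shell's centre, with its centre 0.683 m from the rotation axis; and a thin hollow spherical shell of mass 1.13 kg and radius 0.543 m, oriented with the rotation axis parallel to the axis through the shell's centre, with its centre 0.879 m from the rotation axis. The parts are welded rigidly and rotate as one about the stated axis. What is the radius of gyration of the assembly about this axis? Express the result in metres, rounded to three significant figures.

0.802

Spherical shell: I_cm = (2/3)MR² = (2/3)(2.3)(0.163)² = 0.040739 kg m²; centre at d = 0.683 m, so I = I_cm + Md² gives I = 0.040739 + (2.3)(0.683)² = 1.1137 kg m².
Spherical shell: I_cm = (2/3)MR² = (2/3)(1.13)(0.543)² = 0.22212 kg m²; centre at d = 0.879 m, so I = I_cm + Md² gives I = 0.22212 + (1.13)(0.879)² = 1.0952 kg m².
Total I = 2.2089 kg m²; total mass M = 3.43 kg.
k = √(I/M) = √(2.2089/3.43) = 0.80249 m.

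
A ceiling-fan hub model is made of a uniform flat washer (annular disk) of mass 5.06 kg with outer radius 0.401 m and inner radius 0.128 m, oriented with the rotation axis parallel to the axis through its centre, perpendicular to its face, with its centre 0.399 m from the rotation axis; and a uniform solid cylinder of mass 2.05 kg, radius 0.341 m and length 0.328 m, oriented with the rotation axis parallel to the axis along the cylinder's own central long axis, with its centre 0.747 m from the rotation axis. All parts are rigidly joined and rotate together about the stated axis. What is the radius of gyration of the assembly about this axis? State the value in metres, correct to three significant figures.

0.595

Annular disk: I_cm = (1/2)M(R²+r²) = (1/2)(5.06)[(0.401)² + (0.128)²] = 0.44828 kg m^2; centre at d = 0.399 m, so the parallel axis theorem gives I = 0.44828 + (5.06)(0.399)² = 1.2538 kg m^2.
Solid cylinder: I_cm = (1/2)MR² = (1/2)(2.05)(0.341)² = 0.11919 kg m^2; centre at d = 0.747 m, so the parallel axis theorem gives I = 0.11919 + (2.05)(0.747)² = 1.2631 kg m^2.
Total I = 2.5169 kg m^2; total mass M = 7.11 kg.
k = √(I/M) = √(2.5169/7.11) = 0.59498 m.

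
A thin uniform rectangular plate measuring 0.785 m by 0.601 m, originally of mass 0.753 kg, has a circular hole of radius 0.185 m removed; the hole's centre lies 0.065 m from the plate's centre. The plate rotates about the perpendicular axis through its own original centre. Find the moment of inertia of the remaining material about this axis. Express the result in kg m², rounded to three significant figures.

Unpierced body about its centre: I₀ = (1/12)M(a²+b²) = (1/12)(0.753)[(0.785)² + (0.601)²] = 0.061333 kg m².
The removed disk has mass m = M·πr²/(ab) = (0.753)·π(0.185)²/(0.785·0.601) = 0.17161 kg (same uniform areal density).
Its moment of inertia about the rotation axis (parallel-axis theorem): I_hole = (1/2)mr² + md² = (1/2)(0.17161)(0.185)² + (0.17161)(0.065)² = 0.0036617 kg m².
Treating the hole as negative mass, I = I₀ − I_hole = 0.061333 − 0.0036617 = 0.057672 kg m².

0.0577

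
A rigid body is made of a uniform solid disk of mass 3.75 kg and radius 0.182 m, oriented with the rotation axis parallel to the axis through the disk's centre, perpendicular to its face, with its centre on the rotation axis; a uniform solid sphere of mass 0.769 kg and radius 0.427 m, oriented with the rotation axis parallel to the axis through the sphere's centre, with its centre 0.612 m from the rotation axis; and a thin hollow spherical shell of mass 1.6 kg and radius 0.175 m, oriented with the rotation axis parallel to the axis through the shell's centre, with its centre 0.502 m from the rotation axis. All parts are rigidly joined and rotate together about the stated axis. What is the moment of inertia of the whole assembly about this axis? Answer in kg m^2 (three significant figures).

0.842

Solid disk: I_cm = (1/2)MR² = (1/2)(3.75)(0.182)² = 0.062108 kg m^2; axis through the centre, so I = 0.062108 kg m^2.
Solid sphere: I_cm = (2/5)MR² = (2/5)(0.769)(0.427)² = 0.056084 kg m^2; centre at d = 0.612 m, so I = I_cm + Md² gives I = 0.056084 + (0.769)(0.612)² = 0.34411 kg m^2.
Spherical shell: I_cm = (2/3)MR² = (2/3)(1.6)(0.175)² = 0.032667 kg m^2; centre at d = 0.502 m, so I = I_cm + Md² gives I = 0.032667 + (1.6)(0.502)² = 0.43587 kg m^2.
Total I = 0.062108 + 0.34411 + 0.43587 = 0.84209 kg m^2.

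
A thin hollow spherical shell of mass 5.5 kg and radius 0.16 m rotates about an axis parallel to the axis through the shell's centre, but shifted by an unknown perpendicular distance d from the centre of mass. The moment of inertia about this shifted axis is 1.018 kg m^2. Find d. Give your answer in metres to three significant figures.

0.410

About the centre-of-mass axis, I_cm = (2/3)MR² = (2/3)(5.5)(0.16)² = 0.093867 kg m^2.
Parallel axis theorem: I = I_cm + Md², so Md² = 1.018 − 0.093867 = 0.92413 kg m^2.
d = √(0.92413 / 5.5) = 0.40991 m.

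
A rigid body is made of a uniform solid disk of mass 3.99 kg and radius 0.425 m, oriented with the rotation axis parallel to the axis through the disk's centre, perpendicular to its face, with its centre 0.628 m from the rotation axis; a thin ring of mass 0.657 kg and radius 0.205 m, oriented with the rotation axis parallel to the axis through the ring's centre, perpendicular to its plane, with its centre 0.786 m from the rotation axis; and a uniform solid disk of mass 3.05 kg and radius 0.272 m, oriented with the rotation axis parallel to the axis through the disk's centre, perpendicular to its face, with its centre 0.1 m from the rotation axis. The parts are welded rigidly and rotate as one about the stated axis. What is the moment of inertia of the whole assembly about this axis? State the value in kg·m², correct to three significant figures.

2.51

Solid disk: I_cm = (1/2)MR² = (1/2)(3.99)(0.425)² = 0.36035 kg·m²; centre at d = 0.628 m, so I = I_cm + Md² gives I = 0.36035 + (3.99)(0.628)² = 1.9339 kg·m².
Thin ring: I_cm = MR² = (0.657)(0.205)² = 0.02761 kg·m²; centre at d = 0.786 m, so I = I_cm + Md² gives I = 0.02761 + (0.657)(0.786)² = 0.4335 kg·m².
Solid disk: I_cm = (1/2)MR² = (1/2)(3.05)(0.272)² = 0.11283 kg·m²; centre at d = 0.1 m, so I = I_cm + Md² gives I = 0.11283 + (3.05)(0.1)² = 0.14333 kg·m².
Total I = 1.9339 + 0.4335 + 0.14333 = 2.5108 kg·m².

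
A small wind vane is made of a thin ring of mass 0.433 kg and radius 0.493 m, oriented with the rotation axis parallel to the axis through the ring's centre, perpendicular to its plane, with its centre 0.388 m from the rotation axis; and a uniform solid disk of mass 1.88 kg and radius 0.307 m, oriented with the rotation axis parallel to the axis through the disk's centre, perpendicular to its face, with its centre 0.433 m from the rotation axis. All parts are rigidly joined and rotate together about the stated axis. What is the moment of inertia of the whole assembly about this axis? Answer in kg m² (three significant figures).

0.611

Thin ring: I_cm = MR² = (0.433)(0.493)² = 0.10524 kg m²; centre at d = 0.388 m, so the parallel axis theorem gives I = 0.10524 + (0.433)(0.388)² = 0.17043 kg m².
Solid disk: I_cm = (1/2)MR² = (1/2)(1.88)(0.307)² = 0.088594 kg m²; centre at d = 0.433 m, so the parallel axis theorem gives I = 0.088594 + (1.88)(0.433)² = 0.44107 kg m².
Total I = 0.17043 + 0.44107 = 0.6115 kg m².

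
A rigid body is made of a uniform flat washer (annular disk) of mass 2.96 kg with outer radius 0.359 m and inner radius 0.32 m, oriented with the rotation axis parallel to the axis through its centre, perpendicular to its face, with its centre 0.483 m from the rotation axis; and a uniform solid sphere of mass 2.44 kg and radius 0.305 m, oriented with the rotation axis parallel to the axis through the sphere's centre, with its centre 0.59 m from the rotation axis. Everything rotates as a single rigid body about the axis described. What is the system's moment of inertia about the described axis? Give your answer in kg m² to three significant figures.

1.97

Annular disk: I_cm = (1/2)M(R²+r²) = (1/2)(2.96)[(0.359)² + (0.32)²] = 0.3423 kg m²; centre at d = 0.483 m, so I = I_cm + Md² gives I = 0.3423 + (2.96)(0.483)² = 1.0328 kg m².
Solid sphere: I_cm = (2/5)MR² = (2/5)(2.44)(0.305)² = 0.090792 kg m²; centre at d = 0.59 m, so I = I_cm + Md² gives I = 0.090792 + (2.44)(0.59)² = 0.94016 kg m².
Total I = 1.0328 + 0.94016 = 1.973 kg m².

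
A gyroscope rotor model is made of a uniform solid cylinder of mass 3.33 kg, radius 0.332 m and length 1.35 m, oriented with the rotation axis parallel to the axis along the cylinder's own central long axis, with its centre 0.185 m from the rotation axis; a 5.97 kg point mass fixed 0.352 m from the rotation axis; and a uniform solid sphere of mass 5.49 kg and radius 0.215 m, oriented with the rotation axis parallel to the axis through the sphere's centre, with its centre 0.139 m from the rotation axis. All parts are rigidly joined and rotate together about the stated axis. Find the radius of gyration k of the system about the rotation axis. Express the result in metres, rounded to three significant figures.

Solid cylinder: I_cm = (1/2)MR² = (1/2)(3.33)(0.332)² = 0.18352 kg m^2; centre at d = 0.185 m, so the parallel axis theorem gives I = 0.18352 + (3.33)(0.185)² = 0.29749 kg m^2.
Point mass: I_cm = 0; centre at d = 0.352 m, so the parallel axis theorem gives I = 0 + (5.97)(0.352)² = 0.73971 kg m^2.
Solid sphere: I_cm = (2/5)MR² = (2/5)(5.49)(0.215)² = 0.10151 kg m^2; centre at d = 0.139 m, so the parallel axis theorem gives I = 0.10151 + (5.49)(0.139)² = 0.20758 kg m^2.
Total I = 1.2448 kg m^2; total mass M = 14.79 kg.
k = √(I/M) = √(1.2448/14.79) = 0.29011 m.

0.290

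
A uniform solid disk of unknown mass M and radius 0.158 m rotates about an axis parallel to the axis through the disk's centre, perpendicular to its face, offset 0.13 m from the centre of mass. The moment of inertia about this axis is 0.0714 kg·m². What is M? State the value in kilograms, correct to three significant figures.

2.43

I = I_cm + Md² = (1/2)MR² + Md² = M·[0.5·(0.158)² + (0.13)²] = M·0.029382.
So M = 0.0714 / 0.029382 = 2.4301 kg.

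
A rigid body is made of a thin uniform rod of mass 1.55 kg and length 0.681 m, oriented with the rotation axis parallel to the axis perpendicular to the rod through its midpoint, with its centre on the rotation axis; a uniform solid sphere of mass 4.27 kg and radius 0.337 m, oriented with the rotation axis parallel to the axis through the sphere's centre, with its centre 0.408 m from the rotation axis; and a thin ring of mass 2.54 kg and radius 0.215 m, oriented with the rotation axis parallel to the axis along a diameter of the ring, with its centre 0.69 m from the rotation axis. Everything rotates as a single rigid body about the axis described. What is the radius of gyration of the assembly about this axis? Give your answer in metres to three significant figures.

0.517

Thin rod: I_cm = (1/12)ML² = (1/12)(1.55)(0.681)² = 0.059902 kg m²; axis through the centre, so I = 0.059902 kg m².
Solid sphere: I_cm = (2/5)MR² = (2/5)(4.27)(0.337)² = 0.19398 kg m²; centre at d = 0.408 m, so the parallel axis theorem gives I = 0.19398 + (4.27)(0.408)² = 0.90478 kg m².
Thin ring: I_cm = (1/2)MR² = (1/2)(2.54)(0.215)² = 0.058706 kg m²; centre at d = 0.69 m, so the parallel axis theorem gives I = 0.058706 + (2.54)(0.69)² = 1.268 kg m².
Total I = 2.2327 kg m²; total mass M = 8.36 kg.
k = √(I/M) = √(2.2327/8.36) = 0.51679 m.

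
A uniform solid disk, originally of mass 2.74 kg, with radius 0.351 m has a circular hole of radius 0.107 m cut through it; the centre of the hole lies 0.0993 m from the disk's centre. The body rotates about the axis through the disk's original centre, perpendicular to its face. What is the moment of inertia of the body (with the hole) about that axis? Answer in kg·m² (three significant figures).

Unpierced body about its centre: I₀ = (1/2)MR² = (1/2)(2.74)(0.351)² = 0.16879 kg·m².
The removed disk has mass m = M·(r/R)² = (2.74)(0.107/0.351)² = 0.25463 kg (same uniform areal density).
Its moment of inertia about the rotation axis (parallel-axis theorem): I_hole = (1/2)mr² + md² = (1/2)(0.25463)(0.107)² + (0.25463)(0.0993)² = 0.0039684 kg·m².
Treating the hole as negative mass, I = I₀ − I_hole = 0.16879 − 0.0039684 = 0.16482 kg·m².

0.165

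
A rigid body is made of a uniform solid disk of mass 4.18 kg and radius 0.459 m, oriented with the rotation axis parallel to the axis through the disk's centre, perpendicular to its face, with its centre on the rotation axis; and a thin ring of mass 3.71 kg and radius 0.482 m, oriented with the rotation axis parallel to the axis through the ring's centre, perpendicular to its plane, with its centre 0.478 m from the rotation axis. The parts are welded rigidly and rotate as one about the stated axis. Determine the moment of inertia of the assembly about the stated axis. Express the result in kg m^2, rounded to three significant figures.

Solid disk: I_cm = (1/2)MR² = (1/2)(4.18)(0.459)² = 0.44032 kg m^2; axis through the centre, so I = 0.44032 kg m^2.
Thin ring: I_cm = MR² = (3.71)(0.482)² = 0.86192 kg m^2; centre at d = 0.478 m, so the parallel axis theorem gives I = 0.86192 + (3.71)(0.478)² = 1.7096 kg m^2.
Total I = 0.44032 + 1.7096 = 2.1499 kg m^2.

2.15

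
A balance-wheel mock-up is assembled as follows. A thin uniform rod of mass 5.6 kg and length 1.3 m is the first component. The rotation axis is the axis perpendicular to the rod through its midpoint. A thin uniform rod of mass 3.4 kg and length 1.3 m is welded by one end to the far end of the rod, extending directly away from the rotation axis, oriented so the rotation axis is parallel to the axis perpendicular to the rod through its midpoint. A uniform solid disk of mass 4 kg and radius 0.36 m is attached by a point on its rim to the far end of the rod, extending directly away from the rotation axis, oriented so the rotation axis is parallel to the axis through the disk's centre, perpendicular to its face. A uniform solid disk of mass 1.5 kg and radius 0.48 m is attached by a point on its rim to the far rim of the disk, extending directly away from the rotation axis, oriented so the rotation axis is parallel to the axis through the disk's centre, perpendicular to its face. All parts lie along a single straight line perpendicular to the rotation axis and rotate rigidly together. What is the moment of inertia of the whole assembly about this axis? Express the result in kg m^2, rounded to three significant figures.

Thin rod: I_cm = (1/12)ML² = (1/12)(5.6)(1.3)² = 0.78867 kg m^2; axis through the centre, so I = 0.78867 kg m^2.
Thin rod: I_cm = (1/12)ML² = (1/12)(3.4)(1.3)² = 0.47883 kg m^2; centre at d = 0.65 + 0.65 = 1.3 m, so I = I_cm + Md² gives I = 0.47883 + (3.4)(1.3)² = 6.2248 kg m^2.
Solid disk: I_cm = (1/2)MR² = (1/2)(4)(0.36)² = 0.2592 kg m^2; centre at d = 0.65 + 0.65 + 0.65 + 0.36 = 2.31 m, so I = I_cm + Md² gives I = 0.2592 + (4)(2.31)² = 21.604 kg m^2.
Solid disk: I_cm = (1/2)MR² = (1/2)(1.5)(0.48)² = 0.1728 kg m^2; centre at d = 0.65 + 0.65 + 0.65 + 0.36 + 0.36 + 0.48 = 3.15 m, so I = I_cm + Md² gives I = 0.1728 + (1.5)(3.15)² = 15.057 kg m^2.
Total I = 0.78867 + 6.2248 + 21.604 + 15.057 = 43.674 kg m^2.

43.7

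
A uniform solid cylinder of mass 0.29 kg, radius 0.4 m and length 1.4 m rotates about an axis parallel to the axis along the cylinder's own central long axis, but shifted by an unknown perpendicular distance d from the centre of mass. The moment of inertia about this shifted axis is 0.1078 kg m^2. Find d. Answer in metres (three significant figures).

0.540

About the centre-of-mass axis, I_cm = (1/2)MR² = (1/2)(0.29)(0.4)² = 0.0232 kg m^2.
Parallel axis theorem: I = I_cm + Md², so Md² = 0.1078 − 0.0232 = 0.0846 kg m^2.
d = √(0.0846 / 0.29) = 0.54011 m.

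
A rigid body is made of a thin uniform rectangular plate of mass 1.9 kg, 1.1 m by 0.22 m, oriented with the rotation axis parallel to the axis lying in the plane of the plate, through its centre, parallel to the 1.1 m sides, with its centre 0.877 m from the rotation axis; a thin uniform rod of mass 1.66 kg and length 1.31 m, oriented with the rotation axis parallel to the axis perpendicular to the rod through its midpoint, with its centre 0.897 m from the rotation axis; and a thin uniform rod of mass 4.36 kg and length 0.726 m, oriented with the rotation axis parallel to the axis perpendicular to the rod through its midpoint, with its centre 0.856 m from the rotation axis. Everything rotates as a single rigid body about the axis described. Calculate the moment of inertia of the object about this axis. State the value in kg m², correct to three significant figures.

6.43

Rectangular plate: I_cm = (1/12)Mb² = (1/12)(1.9)(0.22)² = 0.0076633 kg m²; centre at d = 0.877 m, so I = I_cm + Md² gives I = 0.0076633 + (1.9)(0.877)² = 1.469 kg m².
Thin rod: I_cm = (1/12)ML² = (1/12)(1.66)(1.31)² = 0.23739 kg m²; centre at d = 0.897 m, so I = I_cm + Md² gives I = 0.23739 + (1.66)(0.897)² = 1.573 kg m².
Thin rod: I_cm = (1/12)ML² = (1/12)(4.36)(0.726)² = 0.1915 kg m²; centre at d = 0.856 m, so I = I_cm + Md² gives I = 0.1915 + (4.36)(0.856)² = 3.3862 kg m².
Total I = 1.469 + 1.573 + 3.3862 = 6.4283 kg m².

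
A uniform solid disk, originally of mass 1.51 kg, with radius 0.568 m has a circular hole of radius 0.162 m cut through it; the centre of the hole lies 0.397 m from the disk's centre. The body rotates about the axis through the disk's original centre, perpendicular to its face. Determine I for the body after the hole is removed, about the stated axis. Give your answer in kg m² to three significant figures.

0.223

Unpierced body about its centre: I₀ = (1/2)MR² = (1/2)(1.51)(0.568)² = 0.24358 kg m².
The removed disk has mass m = M·(r/R)² = (1.51)(0.162/0.568)² = 0.12283 kg (same uniform areal density).
Its moment of inertia about the rotation axis (parallel-axis theorem): I_hole = (1/2)mr² + md² = (1/2)(0.12283)(0.162)² + (0.12283)(0.397)² = 0.020971 kg m².
Treating the hole as negative mass, I = I₀ − I_hole = 0.24358 − 0.020971 = 0.22261 kg m².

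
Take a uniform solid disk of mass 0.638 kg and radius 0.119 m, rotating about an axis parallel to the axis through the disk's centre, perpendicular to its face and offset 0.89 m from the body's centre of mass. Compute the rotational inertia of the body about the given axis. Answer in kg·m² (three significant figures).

I_cm = (1/2)MR² = (1/2)(0.638)(0.119)² = 0.0045174 kg·m²; centre at d = 0.89 m, so I = I_cm + Md² gives I = 0.0045174 + (0.638)(0.89)² = 0.50988 kg·m².

0.510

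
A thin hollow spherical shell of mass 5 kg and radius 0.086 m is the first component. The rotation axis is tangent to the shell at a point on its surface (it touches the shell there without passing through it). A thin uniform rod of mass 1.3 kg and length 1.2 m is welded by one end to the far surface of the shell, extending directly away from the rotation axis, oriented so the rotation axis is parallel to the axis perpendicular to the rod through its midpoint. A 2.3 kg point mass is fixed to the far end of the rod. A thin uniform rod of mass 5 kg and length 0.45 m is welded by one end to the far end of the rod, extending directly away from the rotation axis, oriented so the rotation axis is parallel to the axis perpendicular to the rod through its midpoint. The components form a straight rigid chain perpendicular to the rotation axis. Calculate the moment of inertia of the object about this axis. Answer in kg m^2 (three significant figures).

18.2

Spherical shell: I_cm = (2/3)MR² = (2/3)(5)(0.086)² = 0.024653 kg m^2; centre at d = 0.086 m, so the parallel axis theorem gives I = 0.024653 + (5)(0.086)² = 0.061633 kg m^2.
Thin rod: I_cm = (1/12)ML² = (1/12)(1.3)(1.2)² = 0.156 kg m^2; centre at d = 0.086 + 0.086 + 0.6 = 0.772 m, so the parallel axis theorem gives I = 0.156 + (1.3)(0.772)² = 0.93078 kg m^2.
Point mass: I_cm = 0; centre at d = 0.086 + 0.086 + 0.6 + 0.6 = 1.372 m, so the parallel axis theorem gives I = 0 + (2.3)(1.372)² = 4.3295 kg m^2.
Thin rod: I_cm = (1/12)ML² = (1/12)(5)(0.45)² = 0.084375 kg m^2; centre at d = 0.086 + 0.086 + 0.6 + 0.6 + 0.225 = 1.597 m, so the parallel axis theorem gives I = 0.084375 + (5)(1.597)² = 12.836 kg m^2.
Total I = 0.061633 + 0.93078 + 4.3295 + 12.836 = 18.158 kg m^2.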